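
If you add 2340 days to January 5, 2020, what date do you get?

+366 (one year; includes Feb 29, 2020) → Jan 5, 2021 (1974 left).
+365 (one year) → Jan 5, 2022 (1609 left).
+365 (one year) → Jan 5, 2023 (1244 left).
+365 (one year) → Jan 5, 2024 (879 left).
+366 (one year; includes Feb 29, 2024) → Jan 5, 2025 (513 left).
+365 (one year) → Jan 5, 2026 (148 left).
Jan has 31 days: +27 → Feb 1, 2026 (121 left).
Feb has 28 days: +28 → Mar 1, 2026 (93 left).
Mar has 31 days: +31 → Apr 1, 2026 (62 left).
Apr has 30 days: +30 → May 1, 2026 (32 left).
May has 31 days: +31 → Jun 1, 2026 (1 left).
+1 → Jun 2, 2026.

June 2, 2026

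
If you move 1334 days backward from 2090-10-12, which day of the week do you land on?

Oct 12, 2090 is a Thursday.
1334 mod 7 = 4, so 1334 days before a Thursday is Thursday − 4 = Sunday.

Sunday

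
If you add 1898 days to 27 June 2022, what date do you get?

September 7, 2027

+365 (one year) → Jun 27, 2023 (1533 left).
+366 (one year; includes Feb 29, 2024) → Jun 27, 2024 (1167 left).
+365 (one year) → Jun 27, 2025 (802 left).
+365 (one year) → Jun 27, 2026 (437 left).
+365 (one year) → Jun 27, 2027 (72 left).
Jun has 30 days: +4 → Jul 1, 2027 (68 left).
Jul has 31 days: +31 → Aug 1, 2027 (37 left).
Aug has 31 days: +31 → Sep 1, 2027 (6 left).
+6 → Sep 7, 2027.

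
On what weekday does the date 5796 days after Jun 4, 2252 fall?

Friday

Jun 4, 2252 is a Friday.
5796 mod 7 = 0, so 5796 days after a Friday is Friday + 0 = Friday.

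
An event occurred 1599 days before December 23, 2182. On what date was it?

−365 (one year) → Dec 23, 2181 (1234 left).
−365 (one year) → Dec 23, 2180 (869 left).
−366 (one year; includes Feb 29, 2180) → Dec 23, 2179 (503 left).
−365 (one year) → Dec 23, 2178 (138 left).
−23 → Nov 30, 2178 (end of Nov, 30 days; 115 left).
−30 → Oct 31, 2178 (end of Oct, 31 days; 85 left).
−31 → Sep 30, 2178 (end of Sep, 30 days; 54 left).
−30 → Aug 31, 2178 (end of Aug, 31 days; 24 left).
−24 → Aug 7, 2178.

August 7, 2178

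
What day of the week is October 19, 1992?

Doomsday rule: the anchor day for the 1900s is Wednesday. For year 92: 92÷12 = 7 r 8, and 8÷4 = 2, so 7+8+2 = 17.
Wednesday + 17 ≡ Saturday — that's 1992's doomsday.
In October the doomsday date is Oct 10.
Oct 19 is 9 days after Oct 10; 9 mod 7 = 2, so Saturday + 2 = Monday.

Monday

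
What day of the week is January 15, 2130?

Sunday

Doomsday rule: the anchor day for the 2100s is Sunday. For year 30: 30÷12 = 2 r 6, and 6÷4 = 1, so 2+6+1 = 9.
Sunday + 9 ≡ Tuesday — that's 2130's doomsday.
In January the doomsday date is Jan 3 (2130 is not a leap year).
Jan 15 is 12 days after Jan 3; 12 mod 7 = 5, so Tuesday + 5 = Sunday.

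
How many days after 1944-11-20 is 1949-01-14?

1516

Nov 20, 1944 → Nov 20, 1945: 365 days.
Nov 20, 1945 → Nov 20, 1946: 365 days.
Nov 20, 1946 → Nov 20, 1947: 365 days.
Nov 20, 1947 → Nov 20, 1948: 366 days (Feb 29, 1948 is in that span).
Nov 20, 1948 → Dec 20, 1948: 30 days (November has 30).
Dec 20, 1948 → Jan 14, 1949: 25 days.
Total: 1516 days.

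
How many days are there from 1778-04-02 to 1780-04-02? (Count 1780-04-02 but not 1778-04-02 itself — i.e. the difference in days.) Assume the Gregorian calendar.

731

Apr 2, 1778 → Apr 2, 1779: 365 days.
Apr 2, 1779 → May 2, 1779: 30 days (April has 30).
May 2, 1779 → Jun 2, 1779: 31 days (May has 31).
Jun 2, 1779 → Jul 2, 1779: 30 days (June has 30).
Jul 2, 1779 → Aug 2, 1779: 31 days (July has 31).
Aug 2, 1779 → Sep 2, 1779: 31 days (August has 31).
Sep 2, 1779 → Oct 2, 1779: 30 days (September has 30).
Oct 2, 1779 → Nov 2, 1779: 31 days (October has 31).
Nov 2, 1779 → Dec 2, 1779: 30 days (November has 30).
Dec 2, 1779 → Jan 2, 1780: 31 days (December has 31).
Jan 2, 1780 → Feb 2, 1780: 31 days (January has 31).
Feb 2, 1780 → Mar 2, 1780: 29 days (February has 29).
Mar 2, 1780 → Apr 2, 1780: 31 days.
Total: 731 days.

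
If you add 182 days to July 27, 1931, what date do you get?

January 25, 1932

Jul has 31 days: +5 → Aug 1, 1931 (177 left).
Aug has 31 days: +31 → Sep 1, 1931 (146 left).
Sep has 30 days: +30 → Oct 1, 1931 (116 left).
Oct has 31 days: +31 → Nov 1, 1931 (85 left).
Nov has 30 days: +30 → Dec 1, 1931 (55 left).
Dec has 31 days: +31 → Jan 1, 1932 (24 left).
+24 → Jan 25, 1932.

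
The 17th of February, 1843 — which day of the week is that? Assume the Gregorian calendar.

Friday

Doomsday rule: the anchor day for the 1800s is Friday. For year 43: 43÷12 = 3 r 7, and 7÷4 = 1, so 3+7+1 = 11.
Friday + 11 ≡ Tuesday — that's 1843's doomsday.
In February the doomsday date is Feb 28 (1843 is not a leap year).
Feb 17 is 11 days before Feb 28; 11 mod 7 = 4, so Tuesday − 4 = Friday.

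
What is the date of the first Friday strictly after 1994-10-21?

October 28, 1994

Oct 21, 1994 is a Friday.
From Friday to the next Friday is 7 days.
Oct 21, 1994 + 7 = Oct 28, 1994.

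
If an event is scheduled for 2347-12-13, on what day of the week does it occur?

Saturday

Doomsday rule: the anchor day for the 2300s is Wednesday. For year 47: 47÷12 = 3 r 11, and 11÷4 = 2, so 3+11+2 = 16.
Wednesday + 16 ≡ Friday — that's 2347's doomsday.
In December the doomsday date is Dec 12.
Dec 13 is 1 day after Dec 12; 1 mod 7 = 1, so Friday + 1 = Saturday.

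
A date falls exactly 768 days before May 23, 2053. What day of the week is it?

Sunday

First find the weekday of May 23, 2053. Doomsday rule: the anchor day for the 2000s is Tuesday. For year 53: 53÷12 = 4 r 5, and 5÷4 = 1, so 4+5+1 = 10.
Tuesday + 10 ≡ Friday — that's 2053's doomsday.
In May the doomsday date is May 9.
May 23 is 14 days after May 9; 14 mod 7 = 0, so Friday + 0 = Friday.
768 mod 7 = 5, so 768 days before a Friday is Friday − 5 = Sunday.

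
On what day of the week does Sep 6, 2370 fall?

Doomsday rule: the anchor day for the 2300s is Wednesday. For year 70: 70÷12 = 5 r 10, and 10÷4 = 2, so 5+10+2 = 17.
Wednesday + 17 ≡ Saturday — that's 2370's doomsday.
In September the doomsday date is Sep 5.
Sep 6 is 1 day after Sep 5; 1 mod 7 = 1, so Saturday + 1 = Sunday.

Sunday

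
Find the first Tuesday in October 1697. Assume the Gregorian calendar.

October 1, 1697

October 1, 1697 is a Tuesday.
The first Tuesday is therefore October 1 (same day).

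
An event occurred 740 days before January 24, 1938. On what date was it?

−365 (one year) → Jan 24, 1937 (375 left).
−24 → Dec 31, 1936 (end of Dec, 31 days; 351 left).
−31 → Nov 30, 1936 (end of Nov, 30 days; 320 left).
−30 → Oct 31, 1936 (end of Oct, 31 days; 290 left).
−31 → Sep 30, 1936 (end of Sep, 30 days; 259 left).
−30 → Aug 31, 1936 (end of Aug, 31 days; 229 left).
−31 → Jul 31, 1936 (end of Jul, 31 days; 198 left).
−31 → Jun 30, 1936 (end of Jun, 30 days; 167 left).
−30 → May 31, 1936 (end of May, 31 days; 137 left).
−31 → Apr 30, 1936 (end of Apr, 30 days; 106 left).
−30 → Mar 31, 1936 (end of Mar, 31 days; 76 left).
−31 → Feb 29, 1936 (end of Feb, 29 days; 45 left).
−29 → Jan 31, 1936 (end of Jan, 31 days; 16 left).
−16 → Jan 15, 1936.

January 15, 1936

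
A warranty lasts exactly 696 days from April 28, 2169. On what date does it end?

March 25, 2171

+365 (one year) → Apr 28, 2170 (331 left).
Apr has 30 days: +3 → May 1, 2170 (328 left).
May has 31 days: +31 → Jun 1, 2170 (297 left).
Jun has 30 days: +30 → Jul 1, 2170 (267 left).
Jul has 31 days: +31 → Aug 1, 2170 (236 left).
Aug has 31 days: +31 → Sep 1, 2170 (205 left).
Sep has 30 days: +30 → Oct 1, 2170 (175 left).
Oct has 31 days: +31 → Nov 1, 2170 (144 left).
Nov has 30 days: +30 → Dec 1, 2170 (114 left).
Dec has 31 days: +31 → Jan 1, 2171 (83 left).
Jan has 31 days: +31 → Feb 1, 2171 (52 left).
Feb has 28 days: +28 → Mar 1, 2171 (24 left).
+24 → Mar 25, 2171.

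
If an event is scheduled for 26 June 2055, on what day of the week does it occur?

Saturday

Doomsday rule: the anchor day for the 2000s is Tuesday. For year 55: 55÷12 = 4 r 7, and 7÷4 = 1, so 4+7+1 = 12.
Tuesday + 12 ≡ Sunday — that's 2055's doomsday.
In June the doomsday date is Jun 6.
Jun 26 is 20 days after Jun 6; 20 mod 7 = 6, so Sunday + 6 = Saturday.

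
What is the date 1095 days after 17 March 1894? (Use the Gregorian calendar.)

+365 (one year) → Mar 17, 1895 (730 left).
+366 (one year; includes Feb 29, 1896) → Mar 17, 1896 (364 left).
Mar has 31 days: +15 → Apr 1, 1896 (349 left).
Apr has 30 days: +30 → May 1, 1896 (319 left).
May has 31 days: +31 → Jun 1, 1896 (288 left).
Jun has 30 days: +30 → Jul 1, 1896 (258 left).
Jul has 31 days: +31 → Aug 1, 1896 (227 left).
Aug has 31 days: +31 → Sep 1, 1896 (196 left).
Sep has 30 days: +30 → Oct 1, 1896 (166 left).
Oct has 31 days: +31 → Nov 1, 1896 (135 left).
Nov has 30 days: +30 → Dec 1, 1896 (105 left).
Dec has 31 days: +31 → Jan 1, 1897 (74 left).
Jan has 31 days: +31 → Feb 1, 1897 (43 left).
Feb has 28 days: +28 → Mar 1, 1897 (15 left).
+15 → Mar 16, 1897.

March 16, 1897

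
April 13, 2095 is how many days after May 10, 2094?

338

May 10, 2094 → Jun 10, 2094: 31 days (May has 31).
Jun 10, 2094 → Jul 10, 2094: 30 days (June has 30).
Jul 10, 2094 → Aug 10, 2094: 31 days (July has 31).
Aug 10, 2094 → Sep 10, 2094: 31 days (August has 31).
Sep 10, 2094 → Oct 10, 2094: 30 days (September has 30).
Oct 10, 2094 → Nov 10, 2094: 31 days (October has 31).
Nov 10, 2094 → Dec 10, 2094: 30 days (November has 30).
Dec 10, 2094 → Jan 10, 2095: 31 days (December has 31).
Jan 10, 2095 → Feb 10, 2095: 31 days (January has 31).
Feb 10, 2095 → Mar 10, 2095: 28 days (February has 28).
Mar 10, 2095 → Apr 10, 2095: 31 days (March has 31).
Apr 10, 2095 → Apr 13, 2095: 3 days.
Total: 338 days.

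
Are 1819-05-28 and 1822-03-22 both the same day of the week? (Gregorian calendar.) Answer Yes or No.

From May 28, 1819 to Mar 22, 1822 is 1029 days.
1029 mod 7 = 0, so they are the same weekday.
(May 28, 1819 is a Friday; Mar 22, 1822 is a Friday.)

Yes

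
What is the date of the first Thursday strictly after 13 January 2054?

January 15, 2054

Jan 13, 2054 is a Tuesday.
From Tuesday to the next Thursday is 2 days.
Jan 13, 2054 + 2 = Jan 15, 2054.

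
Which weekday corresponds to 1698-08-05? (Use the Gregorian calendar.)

Tuesday

Doomsday rule: the anchor day for the 1600s is Tuesday. For year 98: 98÷12 = 8 r 2, and 2÷4 = 0, so 8+2+0 = 10.
Tuesday + 10 ≡ Friday — that's 1698's doomsday.
In August the doomsday date is Aug 8.
Aug 5 is 3 days before Aug 8; 3 mod 7 = 3, so Friday − 3 = Tuesday.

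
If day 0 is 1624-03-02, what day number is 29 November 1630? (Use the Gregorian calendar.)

2463

Mar 2, 1624 → Mar 2, 1625: 365 days.
Mar 2, 1625 → Mar 2, 1626: 365 days.
Mar 2, 1626 → Mar 2, 1627: 365 days.
Mar 2, 1627 → Mar 2, 1628: 366 days (Feb 29, 1628 is in that span).
Mar 2, 1628 → Mar 2, 1629: 365 days.
Mar 2, 1629 → Mar 2, 1630: 365 days.
Mar 2, 1630 → Apr 2, 1630: 31 days (March has 31).
Apr 2, 1630 → May 2, 1630: 30 days (April has 30).
May 2, 1630 → Jun 2, 1630: 31 days (May has 31).
Jun 2, 1630 → Jul 2, 1630: 30 days (June has 30).
Jul 2, 1630 → Aug 2, 1630: 31 days (July has 31).
Aug 2, 1630 → Sep 2, 1630: 31 days (August has 31).
Sep 2, 1630 → Oct 2, 1630: 30 days (September has 30).
Oct 2, 1630 → Nov 2, 1630: 31 days (October has 31).
Nov 2, 1630 → Nov 29, 1630: 27 days.
Total: 2463 days.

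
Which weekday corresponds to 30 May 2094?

Sunday

January 1, 2094 is a Friday.
Jan 1, 2094 → Feb 1, 2094: 31 days (January has 31).
Feb 1, 2094 → Mar 1, 2094: 28 days (February has 28).
Mar 1, 2094 → Apr 1, 2094: 31 days (March has 31).
Apr 1, 2094 → May 1, 2094: 30 days (April has 30).
May 1, 2094 → May 30, 2094: 29 days.
Total: 149 days.
149 mod 7 = 2, so Friday + 2 = Sunday.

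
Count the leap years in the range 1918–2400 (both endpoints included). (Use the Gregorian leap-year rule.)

Multiples of 4 in [1918,2400]: 121.
Of those, multiples of 100: 5 (not leap unless ÷400).
Multiples of 400: 2.
Leap years = 121 − 5 + 2 = 118.

118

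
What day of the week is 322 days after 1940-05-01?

First find the weekday of May 1, 1940. Doomsday rule: the anchor day for the 1900s is Wednesday. For year 40: 40÷12 = 3 r 4, and 4÷4 = 1, so 3+4+1 = 8.
Wednesday + 8 ≡ Thursday — that's 1940's doomsday.
In May the doomsday date is May 9.
May 1 is 8 days before May 9; 8 mod 7 = 1, so Thursday − 1 = Wednesday.
322 mod 7 = 0, so 322 days after a Wednesday is Wednesday + 0 = Wednesday.

Wednesday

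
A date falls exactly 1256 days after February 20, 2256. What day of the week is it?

Saturday

First find the weekday of Feb 20, 2256. Doomsday rule: the anchor day for the 2200s is Friday. For year 56: 56÷12 = 4 r 8, and 8÷4 = 2, so 4+8+2 = 14.
Friday + 14 ≡ Friday — that's 2256's doomsday.
In February the doomsday date is Feb 29 (2256 is a leap year (divisible by 4)).
Feb 20 is 9 days before Feb 29; 9 mod 7 = 2, so Friday − 2 = Wednesday.
1256 mod 7 = 3, so 1256 days after a Wednesday is Wednesday + 3 = Saturday.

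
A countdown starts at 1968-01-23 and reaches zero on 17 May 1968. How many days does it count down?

115

Jan 23, 1968 → Feb 23, 1968: 31 days (January has 31).
Feb 23, 1968 → Mar 23, 1968: 29 days (February has 29).
Mar 23, 1968 → Apr 23, 1968: 31 days (March has 31).
Apr 23, 1968 → May 17, 1968: 24 days.
Total: 115 days.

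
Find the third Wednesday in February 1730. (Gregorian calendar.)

February 1, 1730 is a Wednesday.
The first Wednesday is therefore February 1 (same day).
The third Wednesday is 1 + 2×7 = February 15.

February 15, 1730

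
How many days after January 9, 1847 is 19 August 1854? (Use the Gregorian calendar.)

2779

Jan 9, 1847 → Jan 9, 1848: 365 days.
Jan 9, 1848 → Jan 9, 1849: 366 days (Feb 29, 1848 is in that span).
Jan 9, 1849 → Jan 9, 1850: 365 days.
Jan 9, 1850 → Jan 9, 1851: 365 days.
Jan 9, 1851 → Jan 9, 1852: 365 days.
Jan 9, 1852 → Jan 9, 1853: 366 days (Feb 29, 1852 is in that span).
Jan 9, 1853 → Jan 9, 1854: 365 days.
Jan 9, 1854 → Feb 9, 1854: 31 days (January has 31).
Feb 9, 1854 → Mar 9, 1854: 28 days (February has 28).
Mar 9, 1854 → Apr 9, 1854: 31 days (March has 31).
Apr 9, 1854 → May 9, 1854: 30 days (April has 30).
May 9, 1854 → Jun 9, 1854: 31 days (May has 31).
Jun 9, 1854 → Jul 9, 1854: 30 days (June has 30).
Jul 9, 1854 → Aug 9, 1854: 31 days (July has 31).
Aug 9, 1854 → Aug 19, 1854: 10 days.
Total: 2779 days.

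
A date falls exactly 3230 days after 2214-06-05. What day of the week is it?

Wednesday

First find the weekday of Jun 5, 2214. Doomsday rule: the anchor day for the 2200s is Friday. For year 14: 14÷12 = 1 r 2, and 2÷4 = 0, so 1+2+0 = 3.
Friday + 3 ≡ Monday — that's 2214's doomsday.
In June the doomsday date is Jun 6.
Jun 5 is 1 day before Jun 6; 1 mod 7 = 1, so Monday − 1 = Sunday.
3230 mod 7 = 3, so 3230 days after a Sunday is Sunday + 3 = Wednesday.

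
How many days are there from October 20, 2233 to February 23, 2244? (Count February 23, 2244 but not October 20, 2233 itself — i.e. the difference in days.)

Oct 20, 2233 → Oct 20, 2234: 365 days.
Oct 20, 2234 → Oct 20, 2235: 365 days.
Oct 20, 2235 → Oct 20, 2236: 366 days (Feb 29, 2236 is in that span).
Oct 20, 2236 → Oct 20, 2237: 365 days.
Oct 20, 2237 → Oct 20, 2238: 365 days.
Oct 20, 2238 → Oct 20, 2239: 365 days.
Oct 20, 2239 → Oct 20, 2240: 366 days (Feb 29, 2240 is in that span).
Oct 20, 2240 → Oct 20, 2241: 365 days.
Oct 20, 2241 → Oct 20, 2242: 365 days.
Oct 20, 2242 → Oct 20, 2243: 365 days.
Oct 20, 2243 → Nov 20, 2243: 31 days (October has 31).
Nov 20, 2243 → Dec 20, 2243: 30 days (November has 30).
Dec 20, 2243 → Jan 20, 2244: 31 days (December has 31).
Jan 20, 2244 → Feb 20, 2244: 31 days (January has 31).
Feb 20, 2244 → Feb 23, 2244: 3 days.
Total: 3778 days.

3778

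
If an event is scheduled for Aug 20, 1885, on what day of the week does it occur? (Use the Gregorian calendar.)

Thursday

January 1, 1885 is a Thursday.
Jan 1, 1885 → Feb 1, 1885: 31 days (January has 31).
Feb 1, 1885 → Mar 1, 1885: 28 days (February has 28).
Mar 1, 1885 → Apr 1, 1885: 31 days (March has 31).
Apr 1, 1885 → May 1, 1885: 30 days (April has 30).
May 1, 1885 → Jun 1, 1885: 31 days (May has 31).
Jun 1, 1885 → Jul 1, 1885: 30 days (June has 30).
Jul 1, 1885 → Aug 1, 1885: 31 days (July has 31).
Aug 1, 1885 → Aug 20, 1885: 19 days.
Total: 231 days.
231 mod 7 = 0, so Thursday + 0 = Thursday.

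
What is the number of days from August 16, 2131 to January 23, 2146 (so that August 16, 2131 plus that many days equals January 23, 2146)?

5274

Aug 16, 2131 → Aug 16, 2132: 366 days (Feb 29, 2132 is in that span).
Aug 16, 2132 → Aug 16, 2133: 365 days.
Aug 16, 2133 → Aug 16, 2134: 365 days.
Aug 16, 2134 → Aug 16, 2135: 365 days.
Aug 16, 2135 → Aug 16, 2136: 366 days (Feb 29, 2136 is in that span).
Aug 16, 2136 → Aug 16, 2137: 365 days.
Aug 16, 2137 → Aug 16, 2138: 365 days.
Aug 16, 2138 → Aug 16, 2139: 365 days.
Aug 16, 2139 → Aug 16, 2140: 366 days (Feb 29, 2140 is in that span).
Aug 16, 2140 → Aug 16, 2141: 365 days.
Aug 16, 2141 → Aug 16, 2142: 365 days.
Aug 16, 2142 → Aug 16, 2143: 365 days.
Aug 16, 2143 → Aug 16, 2144: 366 days (Feb 29, 2144 is in that span).
Aug 16, 2144 → Aug 16, 2145: 365 days.
Aug 16, 2145 → Sep 16, 2145: 31 days (August has 31).
Sep 16, 2145 → Oct 16, 2145: 30 days (September has 30).
Oct 16, 2145 → Nov 16, 2145: 31 days (October has 31).
Nov 16, 2145 → Dec 16, 2145: 30 days (November has 30).
Dec 16, 2145 → Jan 16, 2146: 31 days (December has 31).
Jan 16, 2146 → Jan 23, 2146: 7 days.
Total: 5274 days.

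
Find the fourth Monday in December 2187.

December 24, 2187

December 1, 2187 is a Saturday.
The first Monday is therefore December 3 (2 days later).
The fourth Monday is 3 + 3×7 = December 24.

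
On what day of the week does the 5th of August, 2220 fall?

Doomsday rule: the anchor day for the 2200s is Friday. For year 20: 20÷12 = 1 r 8, and 8÷4 = 2, so 1+8+2 = 11.
Friday + 11 ≡ Tuesday — that's 2220's doomsday.
In August the doomsday date is Aug 8.
Aug 5 is 3 days before Aug 8; 3 mod 7 = 3, so Tuesday − 3 = Saturday.

Saturday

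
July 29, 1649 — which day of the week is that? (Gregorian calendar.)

Doomsday rule: the anchor day for the 1600s is Tuesday. For year 49: 49÷12 = 4 r 1, and 1÷4 = 0, so 4+1+0 = 5.
Tuesday + 5 ≡ Sunday — that's 1649's doomsday.
In July the doomsday date is Jul 11.
Jul 29 is 18 days after Jul 11; 18 mod 7 = 4, so Sunday + 4 = Thursday.

Thursday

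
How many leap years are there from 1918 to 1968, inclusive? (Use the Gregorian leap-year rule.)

13

Multiples of 4 in [1918,1968]: 13.
Of those, multiples of 100: 0 (not leap unless ÷400).
Multiples of 400: 0.
Leap years = 13 − 0 + 0 = 13.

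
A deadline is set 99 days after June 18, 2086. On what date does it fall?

Jun has 30 days: +13 → Jul 1, 2086 (86 left).
Jul has 31 days: +31 → Aug 1, 2086 (55 left).
Aug has 31 days: +31 → Sep 1, 2086 (24 left).
+24 → Sep 25, 2086.

September 25, 2086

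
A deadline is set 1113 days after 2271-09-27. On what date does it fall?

+366 (one year; includes Feb 29, 2272) → Sep 27, 2272 (747 left).
+365 (one year) → Sep 27, 2273 (382 left).
Sep has 30 days: +4 → Oct 1, 2273 (378 left).
Oct has 31 days: +31 → Nov 1, 2273 (347 left).
Nov has 30 days: +30 → Dec 1, 2273 (317 left).
Dec has 31 days: +31 → Jan 1, 2274 (286 left).
Jan has 31 days: +31 → Feb 1, 2274 (255 left).
Feb has 28 days: +28 → Mar 1, 2274 (227 left).
Mar has 31 days: +31 → Apr 1, 2274 (196 left).
Apr has 30 days: +30 → May 1, 2274 (166 left).
May has 31 days: +31 → Jun 1, 2274 (135 left).
Jun has 30 days: +30 → Jul 1, 2274 (105 left).
Jul has 31 days: +31 → Aug 1, 2274 (74 left).
Aug has 31 days: +31 → Sep 1, 2274 (43 left).
Sep has 30 days: +30 → Oct 1, 2274 (13 left).
+13 → Oct 14, 2274.

October 14, 2274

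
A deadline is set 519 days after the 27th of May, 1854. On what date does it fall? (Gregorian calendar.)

+365 (one year) → May 27, 1855 (154 left).
May has 31 days: +5 → Jun 1, 1855 (149 left).
Jun has 30 days: +30 → Jul 1, 1855 (119 left).
Jul has 31 days: +31 → Aug 1, 1855 (88 left).
Aug has 31 days: +31 → Sep 1, 1855 (57 left).
Sep has 30 days: +30 → Oct 1, 1855 (27 left).
+27 → Oct 28, 1855.

October 28, 1855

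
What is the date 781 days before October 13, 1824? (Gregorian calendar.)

−366 (one year; includes Feb 29, 1824) → Oct 13, 1823 (415 left).
−365 (one year) → Oct 13, 1822 (50 left).
−13 → Sep 30, 1822 (end of Sep, 30 days; 37 left).
−30 → Aug 31, 1822 (end of Aug, 31 days; 7 left).
−7 → Aug 24, 1822.

August 24, 1822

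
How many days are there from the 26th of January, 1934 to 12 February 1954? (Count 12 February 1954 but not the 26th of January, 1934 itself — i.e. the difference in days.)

7322

Jan 26, 1934 → Jan 26, 1935: 365 days.
Jan 26, 1935 → Jan 26, 1936: 365 days.
Jan 26, 1936 → Jan 26, 1937: 366 days (Feb 29, 1936 is in that span).
Jan 26, 1937 → Jan 26, 1938: 365 days.
Jan 26, 1938 → Jan 26, 1939: 365 days.
Jan 26, 1939 → Jan 26, 1940: 365 days.
Jan 26, 1940 → Jan 26, 1941: 366 days (Feb 29, 1940 is in that span).
Jan 26, 1941 → Jan 26, 1942: 365 days.
Jan 26, 1942 → Jan 26, 1943: 365 days.
Jan 26, 1943 → Jan 26, 1944: 365 days.
Jan 26, 1944 → Jan 26, 1945: 366 days (Feb 29, 1944 is in that span).
Jan 26, 1945 → Jan 26, 1946: 365 days.
Jan 26, 1946 → Jan 26, 1947: 365 days.
Jan 26, 1947 → Jan 26, 1948: 365 days.
Jan 26, 1948 → Jan 26, 1949: 366 days (Feb 29, 1948 is in that span).
Jan 26, 1949 → Jan 26, 1950: 365 days.
Jan 26, 1950 → Jan 26, 1951: 365 days.
Jan 26, 1951 → Jan 26, 1952: 365 days.
Jan 26, 1952 → Jan 26, 1953: 366 days (Feb 29, 1952 is in that span).
Jan 26, 1953 → Feb 26, 1953: 31 days (January has 31).
Feb 26, 1953 → Mar 26, 1953: 28 days (February has 28).
Mar 26, 1953 → Apr 26, 1953: 31 days (March has 31).
Apr 26, 1953 → May 26, 1953: 30 days (April has 30).
May 26, 1953 → Jun 26, 1953: 31 days (May has 31).
Jun 26, 1953 → Jul 26, 1953: 30 days (June has 30).
Jul 26, 1953 → Aug 26, 1953: 31 days (July has 31).
Aug 26, 1953 → Sep 26, 1953: 31 days (August has 31).
Sep 26, 1953 → Oct 26, 1953: 30 days (September has 30).
Oct 26, 1953 → Nov 26, 1953: 31 days (October has 31).
Nov 26, 1953 → Dec 26, 1953: 30 days (November has 30).
Dec 26, 1953 → Jan 26, 1954: 31 days (December has 31).
Jan 26, 1954 → Feb 12, 1954: 17 days.
Total: 7322 days.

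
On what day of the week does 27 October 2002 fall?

Sunday

January 1, 2002 is a Tuesday.
Jan 1, 2002 → Feb 1, 2002: 31 days (January has 31).
Feb 1, 2002 → Mar 1, 2002: 28 days (February has 28).
Mar 1, 2002 → Apr 1, 2002: 31 days (March has 31).
Apr 1, 2002 → May 1, 2002: 30 days (April has 30).
May 1, 2002 → Jun 1, 2002: 31 days (May has 31).
Jun 1, 2002 → Jul 1, 2002: 30 days (June has 30).
Jul 1, 2002 → Aug 1, 2002: 31 days (July has 31).
Aug 1, 2002 → Sep 1, 2002: 31 days (August has 31).
Sep 1, 2002 → Oct 1, 2002: 30 days (September has 30).
Oct 1, 2002 → Oct 27, 2002: 26 days.
Total: 299 days.
299 mod 7 = 5, so Tuesday + 5 = Sunday.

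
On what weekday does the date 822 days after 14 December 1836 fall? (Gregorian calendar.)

First find the weekday of Dec 14, 1836. Doomsday rule: the anchor day for the 1800s is Friday. For year 36: 36÷12 = 3 r 0, and 0÷4 = 0, so 3+0+0 = 3.
Friday + 3 ≡ Monday — that's 1836's doomsday.
In December the doomsday date is Dec 12.
Dec 14 is 2 days after Dec 12; 2 mod 7 = 2, so Monday + 2 = Wednesday.
822 mod 7 = 3, so 822 days after a Wednesday is Wednesday + 3 = Saturday.

Saturday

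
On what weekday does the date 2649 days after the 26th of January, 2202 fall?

Friday

Jan 26, 2202 is a Tuesday.
2649 mod 7 = 3, so 2649 days after a Tuesday is Tuesday + 3 = Friday.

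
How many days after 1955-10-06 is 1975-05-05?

Oct 6, 1955 → Oct 6, 1956: 366 days (Feb 29, 1956 is in that span).
Oct 6, 1956 → Oct 6, 1957: 365 days.
Oct 6, 1957 → Oct 6, 1958: 365 days.
Oct 6, 1958 → Oct 6, 1959: 365 days.
Oct 6, 1959 → Oct 6, 1960: 366 days (Feb 29, 1960 is in that span).
Oct 6, 1960 → Oct 6, 1961: 365 days.
Oct 6, 1961 → Oct 6, 1962: 365 days.
Oct 6, 1962 → Oct 6, 1963: 365 days.
Oct 6, 1963 → Oct 6, 1964: 366 days (Feb 29, 1964 is in that span).
Oct 6, 1964 → Oct 6, 1965: 365 days.
Oct 6, 1965 → Oct 6, 1966: 365 days.
Oct 6, 1966 → Oct 6, 1967: 365 days.
Oct 6, 1967 → Oct 6, 1968: 366 days (Feb 29, 1968 is in that span).
Oct 6, 1968 → Oct 6, 1969: 365 days.
Oct 6, 1969 → Oct 6, 1970: 365 days.
Oct 6, 1970 → Oct 6, 1971: 365 days.
Oct 6, 1971 → Oct 6, 1972: 366 days (Feb 29, 1972 is in that span).
Oct 6, 1972 → Oct 6, 1973: 365 days.
Oct 6, 1973 → Oct 6, 1974: 365 days.
Oct 6, 1974 → Nov 6, 1974: 31 days (October has 31).
Nov 6, 1974 → Dec 6, 1974: 30 days (November has 30).
Dec 6, 1974 → Jan 6, 1975: 31 days (December has 31).
Jan 6, 1975 → Feb 6, 1975: 31 days (January has 31).
Feb 6, 1975 → Mar 6, 1975: 28 days (February has 28).
Mar 6, 1975 → Apr 6, 1975: 31 days (March has 31).
Apr 6, 1975 → May 5, 1975: 29 days.
Total: 7151 days.

7151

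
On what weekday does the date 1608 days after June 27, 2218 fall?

Thursday

Jun 27, 2218 is a Saturday.
1608 mod 7 = 5, so 1608 days after a Saturday is Saturday + 5 = Thursday.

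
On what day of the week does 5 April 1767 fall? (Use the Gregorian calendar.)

Doomsday rule: the anchor day for the 1700s is Sunday. For year 67: 67÷12 = 5 r 7, and 7÷4 = 1, so 5+7+1 = 13.
Sunday + 13 ≡ Saturday — that's 1767's doomsday.
In April the doomsday date is Apr 4.
Apr 5 is 1 day after Apr 4; 1 mod 7 = 1, so Saturday + 1 = Sunday.

Sunday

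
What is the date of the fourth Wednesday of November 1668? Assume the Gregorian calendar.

November 28, 1668

November 1, 1668 is a Thursday.
The first Wednesday is therefore November 7 (6 days later).
The fourth Wednesday is 7 + 3×7 = November 28.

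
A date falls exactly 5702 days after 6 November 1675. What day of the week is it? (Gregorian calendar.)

Nov 6, 1675 is a Wednesday.
5702 mod 7 = 4, so 5702 days after a Wednesday is Wednesday + 4 = Sunday.

Sunday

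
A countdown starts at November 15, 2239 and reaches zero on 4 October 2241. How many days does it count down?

Nov 15, 2239 → Nov 15, 2240: 366 days (Feb 29, 2240 is in that span).
Nov 15, 2240 → Dec 15, 2240: 30 days (November has 30).
Dec 15, 2240 → Jan 15, 2241: 31 days (December has 31).
Jan 15, 2241 → Feb 15, 2241: 31 days (January has 31).
Feb 15, 2241 → Mar 15, 2241: 28 days (February has 28).
Mar 15, 2241 → Apr 15, 2241: 31 days (March has 31).
Apr 15, 2241 → May 15, 2241: 30 days (April has 30).
May 15, 2241 → Jun 15, 2241: 31 days (May has 31).
Jun 15, 2241 → Jul 15, 2241: 30 days (June has 30).
Jul 15, 2241 → Aug 15, 2241: 31 days (July has 31).
Aug 15, 2241 → Sep 15, 2241: 31 days (August has 31).
Sep 15, 2241 → Oct 4, 2241: 19 days.
Total: 689 days.

689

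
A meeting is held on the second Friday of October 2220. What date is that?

October 1, 2220 is a Sunday.
The first Friday is therefore October 6 (5 days later).
The second Friday is 6 + 1×7 = October 13.

October 13, 2220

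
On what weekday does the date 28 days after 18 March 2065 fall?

Wednesday

First find the weekday of Mar 18, 2065. Doomsday rule: the anchor day for the 2000s is Tuesday. For year 65: 65÷12 = 5 r 5, and 5÷4 = 1, so 5+5+1 = 11.
Tuesday + 11 ≡ Saturday — that's 2065's doomsday.
In March the doomsday date is Mar 14.
Mar 18 is 4 days after Mar 14; 4 mod 7 = 4, so Saturday + 4 = Wednesday.
28 mod 7 = 0, so 28 days after a Wednesday is Wednesday + 0 = Wednesday.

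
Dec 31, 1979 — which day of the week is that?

Monday

January 1, 1979 is a Monday.
Jan 1, 1979 → Feb 1, 1979: 31 days (January has 31).
Feb 1, 1979 → Mar 1, 1979: 28 days (February has 28).
Mar 1, 1979 → Apr 1, 1979: 31 days (March has 31).
Apr 1, 1979 → May 1, 1979: 30 days (April has 30).
May 1, 1979 → Jun 1, 1979: 31 days (May has 31).
Jun 1, 1979 → Jul 1, 1979: 30 days (June has 30).
Jul 1, 1979 → Aug 1, 1979: 31 days (July has 31).
Aug 1, 1979 → Sep 1, 1979: 31 days (August has 31).
Sep 1, 1979 → Oct 1, 1979: 30 days (September has 30).
Oct 1, 1979 → Nov 1, 1979: 31 days (October has 31).
Nov 1, 1979 → Dec 1, 1979: 30 days (November has 30).
Dec 1, 1979 → Dec 31, 1979: 30 days.
Total: 364 days.
364 mod 7 = 0, so Monday + 0 = Monday.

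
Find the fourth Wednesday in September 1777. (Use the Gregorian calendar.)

September 1, 1777 is a Monday.
The first Wednesday is therefore September 3 (2 days later).
The fourth Wednesday is 3 + 3×7 = September 24.

September 24, 1777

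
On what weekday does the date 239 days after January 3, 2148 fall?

Thursday

First find the weekday of Jan 3, 2148. Doomsday rule: the anchor day for the 2100s is Sunday. For year 48: 48÷12 = 4 r 0, and 0÷4 = 0, so 4+0+0 = 4.
Sunday + 4 ≡ Thursday — that's 2148's doomsday.
In January the doomsday date is Jan 4 (2148 is a leap year (divisible by 4)).
Jan 3 is 1 day before Jan 4; 1 mod 7 = 1, so Thursday − 1 = Wednesday.
239 mod 7 = 1, so 239 days after a Wednesday is Wednesday + 1 = Thursday.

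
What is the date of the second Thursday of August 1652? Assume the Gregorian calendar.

August 8, 1652

August 1, 1652 is a Thursday.
The first Thursday is therefore August 1 (same day).
The second Thursday is 1 + 1×7 = August 8.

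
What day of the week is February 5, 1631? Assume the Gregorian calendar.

Doomsday rule: the anchor day for the 1600s is Tuesday. For year 31: 31÷12 = 2 r 7, and 7÷4 = 1, so 2+7+1 = 10.
Tuesday + 10 ≡ Friday — that's 1631's doomsday.
In February the doomsday date is Feb 28 (1631 is not a leap year).
Feb 5 is 23 days before Feb 28; 23 mod 7 = 2, so Friday − 2 = Wednesday.

Wednesday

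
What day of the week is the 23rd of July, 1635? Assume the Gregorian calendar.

Monday

Doomsday rule: the anchor day for the 1600s is Tuesday. For year 35: 35÷12 = 2 r 11, and 11÷4 = 2, so 2+11+2 = 15.
Tuesday + 15 ≡ Wednesday — that's 1635's doomsday.
In July the doomsday date is Jul 11.
Jul 23 is 12 days after Jul 11; 12 mod 7 = 5, so Wednesday + 5 = Monday.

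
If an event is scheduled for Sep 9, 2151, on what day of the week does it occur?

Thursday

Doomsday rule: the anchor day for the 2100s is Sunday. For year 51: 51÷12 = 4 r 3, and 3÷4 = 0, so 4+3+0 = 7.
Sunday + 7 ≡ Sunday — that's 2151's doomsday.
In September the doomsday date is Sep 5.
Sep 9 is 4 days after Sep 5; 4 mod 7 = 4, so Sunday + 4 = Thursday.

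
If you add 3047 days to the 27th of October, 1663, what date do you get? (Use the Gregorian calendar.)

February 29, 1672

+366 (one year; includes Feb 29, 1664) → Oct 27, 1664 (2681 left).
+365 (one year) → Oct 27, 1665 (2316 left).
+365 (one year) → Oct 27, 1666 (1951 left).
+365 (one year) → Oct 27, 1667 (1586 left).
+366 (one year; includes Feb 29, 1668) → Oct 27, 1668 (1220 left).
+365 (one year) → Oct 27, 1669 (855 left).
+365 (one year) → Oct 27, 1670 (490 left).
+365 (one year) → Oct 27, 1671 (125 left).
Oct has 31 days: +5 → Nov 1, 1671 (120 left).
Nov has 30 days: +30 → Dec 1, 1671 (90 left).
Dec has 31 days: +31 → Jan 1, 1672 (59 left).
Jan has 31 days: +31 → Feb 1, 1672 (28 left).
+28 → Feb 29, 1672.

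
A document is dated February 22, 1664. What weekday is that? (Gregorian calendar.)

Doomsday rule: the anchor day for the 1600s is Tuesday. For year 64: 64÷12 = 5 r 4, and 4÷4 = 1, so 5+4+1 = 10.
Tuesday + 10 ≡ Friday — that's 1664's doomsday.
In February the doomsday date is Feb 29 (1664 is a leap year (divisible by 4)).
Feb 22 is 7 days before Feb 29; 7 mod 7 = 0, so Friday − 0 = Friday.

Friday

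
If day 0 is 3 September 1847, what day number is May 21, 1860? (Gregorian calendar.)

4644

Sep 3, 1847 → Sep 3, 1848: 366 days (Feb 29, 1848 is in that span).
Sep 3, 1848 → Sep 3, 1849: 365 days.
Sep 3, 1849 → Sep 3, 1850: 365 days.
Sep 3, 1850 → Sep 3, 1851: 365 days.
Sep 3, 1851 → Sep 3, 1852: 366 days (Feb 29, 1852 is in that span).
Sep 3, 1852 → Sep 3, 1853: 365 days.
Sep 3, 1853 → Sep 3, 1854: 365 days.
Sep 3, 1854 → Sep 3, 1855: 365 days.
Sep 3, 1855 → Sep 3, 1856: 366 days (Feb 29, 1856 is in that span).
Sep 3, 1856 → Sep 3, 1857: 365 days.
Sep 3, 1857 → Sep 3, 1858: 365 days.
Sep 3, 1858 → Sep 3, 1859: 365 days.
Sep 3, 1859 → Oct 3, 1859: 30 days (September has 30).
Oct 3, 1859 → Nov 3, 1859: 31 days (October has 31).
Nov 3, 1859 → Dec 3, 1859: 30 days (November has 30).
Dec 3, 1859 → Jan 3, 1860: 31 days (December has 31).
Jan 3, 1860 → Feb 3, 1860: 31 days (January has 31).
Feb 3, 1860 → Mar 3, 1860: 29 days (February has 29).
Mar 3, 1860 → Apr 3, 1860: 31 days (March has 31).
Apr 3, 1860 → May 3, 1860: 30 days (April has 30).
May 3, 1860 → May 21, 1860: 18 days.
Total: 4644 days.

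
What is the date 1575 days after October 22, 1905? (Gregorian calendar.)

+365 (one year) → Oct 22, 1906 (1210 left).
+365 (one year) → Oct 22, 1907 (845 left).
+366 (one year; includes Feb 29, 1908) → Oct 22, 1908 (479 left).
+365 (one year) → Oct 22, 1909 (114 left).
Oct has 31 days: +10 → Nov 1, 1909 (104 left).
Nov has 30 days: +30 → Dec 1, 1909 (74 left).
Dec has 31 days: +31 → Jan 1, 1910 (43 left).
Jan has 31 days: +31 → Feb 1, 1910 (12 left).
+12 → Feb 13, 1910.

February 13, 1910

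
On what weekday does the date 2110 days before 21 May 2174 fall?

First find the weekday of May 21, 2174. Doomsday rule: the anchor day for the 2100s is Sunday. For year 74: 74÷12 = 6 r 2, and 2÷4 = 0, so 6+2+0 = 8.
Sunday + 8 ≡ Monday — that's 2174's doomsday.
In May the doomsday date is May 9.
May 21 is 12 days after May 9; 12 mod 7 = 5, so Monday + 5 = Saturday.
2110 mod 7 = 3, so 2110 days before a Saturday is Saturday − 3 = Wednesday.

Wednesday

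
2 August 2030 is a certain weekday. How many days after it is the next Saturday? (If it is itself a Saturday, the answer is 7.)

Aug 2, 2030 is a Friday.
From Friday to the next Saturday is 1 day.

1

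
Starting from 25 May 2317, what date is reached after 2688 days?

October 3, 2324

+365 (one year) → May 25, 2318 (2323 left).
+365 (one year) → May 25, 2319 (1958 left).
+366 (one year; includes Feb 29, 2320) → May 25, 2320 (1592 left).
+365 (one year) → May 25, 2321 (1227 left).
+365 (one year) → May 25, 2322 (862 left).
+365 (one year) → May 25, 2323 (497 left).
+366 (one year; includes Feb 29, 2324) → May 25, 2324 (131 left).
May has 31 days: +7 → Jun 1, 2324 (124 left).
Jun has 30 days: +30 → Jul 1, 2324 (94 left).
Jul has 31 days: +31 → Aug 1, 2324 (63 left).
Aug has 31 days: +31 → Sep 1, 2324 (32 left).
Sep has 30 days: +30 → Oct 1, 2324 (2 left).
+2 → Oct 3, 2324.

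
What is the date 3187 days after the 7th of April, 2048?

+365 (one year) → Apr 7, 2049 (2822 left).
+365 (one year) → Apr 7, 2050 (2457 left).
+365 (one year) → Apr 7, 2051 (2092 left).
+366 (one year; includes Feb 29, 2052) → Apr 7, 2052 (1726 left).
+365 (one year) → Apr 7, 2053 (1361 left).
+365 (one year) → Apr 7, 2054 (996 left).
+365 (one year) → Apr 7, 2055 (631 left).
+366 (one year; includes Feb 29, 2056) → Apr 7, 2056 (265 left).
Apr has 30 days: +24 → May 1, 2056 (241 left).
May has 31 days: +31 → Jun 1, 2056 (210 left).
Jun has 30 days: +30 → Jul 1, 2056 (180 left).
Jul has 31 days: +31 → Aug 1, 2056 (149 left).
Aug has 31 days: +31 → Sep 1, 2056 (118 left).
Sep has 30 days: +30 → Oct 1, 2056 (88 left).
Oct has 31 days: +31 → Nov 1, 2056 (57 left).
Nov has 30 days: +30 → Dec 1, 2056 (27 left).
+27 → Dec 28, 2056.

December 28, 2056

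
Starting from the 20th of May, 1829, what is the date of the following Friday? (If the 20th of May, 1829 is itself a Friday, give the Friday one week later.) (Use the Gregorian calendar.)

May 20, 1829 is a Wednesday.
From Wednesday to the next Friday is 2 days.
May 20, 1829 + 2 = May 22, 1829.

May 22, 1829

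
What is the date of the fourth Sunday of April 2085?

April 1, 2085 is a Sunday.
The first Sunday is therefore April 1 (same day).
The fourth Sunday is 1 + 3×7 = April 22.

April 22, 2085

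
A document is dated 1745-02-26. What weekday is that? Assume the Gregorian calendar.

Friday

Doomsday rule: the anchor day for the 1700s is Sunday. For year 45: 45÷12 = 3 r 9, and 9÷4 = 2, so 3+9+2 = 14.
Sunday + 14 ≡ Sunday — that's 1745's doomsday.
In February the doomsday date is Feb 28 (1745 is not a leap year).
Feb 26 is 2 days before Feb 28; 2 mod 7 = 2, so Sunday − 2 = Friday.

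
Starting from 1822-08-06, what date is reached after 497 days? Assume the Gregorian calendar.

+365 (one year) → Aug 6, 1823 (132 left).
Aug has 31 days: +26 → Sep 1, 1823 (106 left).
Sep has 30 days: +30 → Oct 1, 1823 (76 left).
Oct has 31 days: +31 → Nov 1, 1823 (45 left).
Nov has 30 days: +30 → Dec 1, 1823 (15 left).
+15 → Dec 16, 1823.

December 16, 1823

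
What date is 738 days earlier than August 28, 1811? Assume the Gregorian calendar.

−365 (one year) → Aug 28, 1810 (373 left).
−28 → Jul 31, 1810 (end of Jul, 31 days; 345 left).
−31 → Jun 30, 1810 (end of Jun, 30 days; 314 left).
−30 → May 31, 1810 (end of May, 31 days; 284 left).
−31 → Apr 30, 1810 (end of Apr, 30 days; 253 left).
−30 → Mar 31, 1810 (end of Mar, 31 days; 223 left).
−31 → Feb 28, 1810 (end of Feb, 28 days; 192 left).
−28 → Jan 31, 1810 (end of Jan, 31 days; 164 left).
−31 → Dec 31, 1809 (end of Dec, 31 days; 133 left).
−31 → Nov 30, 1809 (end of Nov, 30 days; 102 left).
−30 → Oct 31, 1809 (end of Oct, 31 days; 72 left).
−31 → Sep 30, 1809 (end of Sep, 30 days; 41 left).
−30 → Aug 31, 1809 (end of Aug, 31 days; 11 left).
−11 → Aug 20, 1809.

August 20, 1809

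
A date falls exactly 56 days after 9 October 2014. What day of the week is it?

First find the weekday of Oct 9, 2014. Doomsday rule: the anchor day for the 2000s is Tuesday. For year 14: 14÷12 = 1 r 2, and 2÷4 = 0, so 1+2+0 = 3.
Tuesday + 3 ≡ Friday — that's 2014's doomsday.
In October the doomsday date is Oct 10.
Oct 9 is 1 day before Oct 10; 1 mod 7 = 1, so Friday − 1 = Thursday.
56 mod 7 = 0, so 56 days after a Thursday is Thursday + 0 = Thursday.

Thursday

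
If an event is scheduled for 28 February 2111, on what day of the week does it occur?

Saturday

January 1, 2111 is a Thursday.
Jan 1, 2111 → Feb 1, 2111: 31 days (January has 31).
Feb 1, 2111 → Feb 28, 2111: 27 days.
Total: 58 days.
58 mod 7 = 2, so Thursday + 2 = Saturday.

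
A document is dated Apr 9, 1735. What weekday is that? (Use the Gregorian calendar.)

Doomsday rule: the anchor day for the 1700s is Sunday. For year 35: 35÷12 = 2 r 11, and 11÷4 = 2, so 2+11+2 = 15.
Sunday + 15 ≡ Monday — that's 1735's doomsday.
In April the doomsday date is Apr 4.
Apr 9 is 5 days after Apr 4; 5 mod 7 = 5, so Monday + 5 = Saturday.

Saturday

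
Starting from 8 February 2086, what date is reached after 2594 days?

March 17, 2093

+365 (one year) → Feb 8, 2087 (2229 left).
+365 (one year) → Feb 8, 2088 (1864 left).
+366 (one year; includes Feb 29, 2088) → Feb 8, 2089 (1498 left).
+365 (one year) → Feb 8, 2090 (1133 left).
+365 (one year) → Feb 8, 2091 (768 left).
+365 (one year) → Feb 8, 2092 (403 left).
+366 (one year; includes Feb 29, 2092) → Feb 8, 2093 (37 left).
Feb has 28 days: +21 → Mar 1, 2093 (16 left).
+16 → Mar 17, 2093.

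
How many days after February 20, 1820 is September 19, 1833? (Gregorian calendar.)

Feb 20, 1820 → Feb 20, 1821: 366 days (Feb 29, 1820 is in that span).
Feb 20, 1821 → Feb 20, 1822: 365 days.
Feb 20, 1822 → Feb 20, 1823: 365 days.
Feb 20, 1823 → Feb 20, 1824: 365 days.
Feb 20, 1824 → Feb 20, 1825: 366 days (Feb 29, 1824 is in that span).
Feb 20, 1825 → Feb 20, 1826: 365 days.
Feb 20, 1826 → Feb 20, 1827: 365 days.
Feb 20, 1827 → Feb 20, 1828: 365 days.
Feb 20, 1828 → Feb 20, 1829: 366 days (Feb 29, 1828 is in that span).
Feb 20, 1829 → Feb 20, 1830: 365 days.
Feb 20, 1830 → Feb 20, 1831: 365 days.
Feb 20, 1831 → Feb 20, 1832: 365 days.
Feb 20, 1832 → Feb 20, 1833: 366 days (Feb 29, 1832 is in that span).
Feb 20, 1833 → Mar 20, 1833: 28 days (February has 28).
Mar 20, 1833 → Apr 20, 1833: 31 days (March has 31).
Apr 20, 1833 → May 20, 1833: 30 days (April has 30).
May 20, 1833 → Jun 20, 1833: 31 days (May has 31).
Jun 20, 1833 → Jul 20, 1833: 30 days (June has 30).
Jul 20, 1833 → Aug 20, 1833: 31 days (July has 31).
Aug 20, 1833 → Sep 19, 1833: 30 days.
Total: 4960 days.

4960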